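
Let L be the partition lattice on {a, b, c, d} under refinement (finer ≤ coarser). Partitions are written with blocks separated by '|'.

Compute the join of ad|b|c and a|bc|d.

Common upper bounds of {ad|b|c, a|bc|d}: abcd, ad|bc.
The least among these is ad|bc.

ad|bc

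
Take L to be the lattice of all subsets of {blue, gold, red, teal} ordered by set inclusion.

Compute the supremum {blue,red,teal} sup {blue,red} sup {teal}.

{blue,red,teal}

Under ⊆, join is union: {blue,red,teal} ∪ {blue,red} ∪ {teal} = {blue,red,teal}.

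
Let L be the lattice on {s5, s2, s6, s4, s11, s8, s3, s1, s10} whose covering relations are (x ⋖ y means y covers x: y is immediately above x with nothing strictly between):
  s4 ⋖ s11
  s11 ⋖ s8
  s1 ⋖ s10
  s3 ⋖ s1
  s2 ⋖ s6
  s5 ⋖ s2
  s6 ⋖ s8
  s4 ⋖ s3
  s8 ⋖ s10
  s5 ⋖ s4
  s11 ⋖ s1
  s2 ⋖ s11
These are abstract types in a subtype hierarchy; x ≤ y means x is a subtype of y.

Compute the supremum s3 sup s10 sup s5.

s10

Common upper bounds of {s3, s10, s5}: s10.
The least among these is s10.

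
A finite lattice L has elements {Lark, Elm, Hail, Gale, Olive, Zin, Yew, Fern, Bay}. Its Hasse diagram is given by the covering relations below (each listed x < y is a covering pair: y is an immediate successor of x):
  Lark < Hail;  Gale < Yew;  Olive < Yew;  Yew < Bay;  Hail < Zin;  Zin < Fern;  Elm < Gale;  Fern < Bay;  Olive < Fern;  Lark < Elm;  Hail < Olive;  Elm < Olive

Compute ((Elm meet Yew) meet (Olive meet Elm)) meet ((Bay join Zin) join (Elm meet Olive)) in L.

Elm ∧ Yew = Elm
Olive ∧ Elm = Elm
Elm ∧ Elm = Elm
Bay ∨ Zin = Bay
Elm ∧ Olive = Elm
Bay ∨ Elm = Bay
Elm ∧ Bay = Elm

Elm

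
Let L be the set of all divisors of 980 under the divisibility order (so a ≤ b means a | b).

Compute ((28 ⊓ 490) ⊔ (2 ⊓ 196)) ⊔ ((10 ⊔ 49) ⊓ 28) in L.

14

28 ∧ 490 = 14
2 ∧ 196 = 2
14 ∨ 2 = 14
10 ∨ 49 = 490
490 ∧ 28 = 14
14 ∨ 14 = 14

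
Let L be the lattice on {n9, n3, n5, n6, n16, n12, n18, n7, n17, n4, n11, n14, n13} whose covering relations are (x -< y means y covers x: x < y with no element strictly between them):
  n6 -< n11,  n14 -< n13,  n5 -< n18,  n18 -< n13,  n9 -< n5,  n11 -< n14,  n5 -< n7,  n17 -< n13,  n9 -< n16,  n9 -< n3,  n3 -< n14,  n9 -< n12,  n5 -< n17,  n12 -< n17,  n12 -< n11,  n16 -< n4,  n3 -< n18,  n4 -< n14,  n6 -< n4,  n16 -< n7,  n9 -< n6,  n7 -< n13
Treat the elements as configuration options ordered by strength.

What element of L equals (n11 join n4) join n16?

n11 ∨ n4 = n14
n14 ∨ n16 = n14

n14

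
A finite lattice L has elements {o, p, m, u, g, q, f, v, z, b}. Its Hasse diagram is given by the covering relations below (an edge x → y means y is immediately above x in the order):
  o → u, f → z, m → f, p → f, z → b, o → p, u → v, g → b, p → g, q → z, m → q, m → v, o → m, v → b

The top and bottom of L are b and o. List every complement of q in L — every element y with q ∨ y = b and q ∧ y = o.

Need y with q ∨ y = b and q ∧ y = o.
Checking each element gives: g, u.

g, u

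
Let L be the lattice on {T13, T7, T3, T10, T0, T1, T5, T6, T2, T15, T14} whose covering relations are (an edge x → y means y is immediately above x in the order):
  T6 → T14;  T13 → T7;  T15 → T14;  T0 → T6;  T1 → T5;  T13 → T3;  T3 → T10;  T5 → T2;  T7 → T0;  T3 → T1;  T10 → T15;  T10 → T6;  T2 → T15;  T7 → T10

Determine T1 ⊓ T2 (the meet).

T1

Common lower bounds of {T1, T2}: T1, T13, T3.
The greatest among these is T1.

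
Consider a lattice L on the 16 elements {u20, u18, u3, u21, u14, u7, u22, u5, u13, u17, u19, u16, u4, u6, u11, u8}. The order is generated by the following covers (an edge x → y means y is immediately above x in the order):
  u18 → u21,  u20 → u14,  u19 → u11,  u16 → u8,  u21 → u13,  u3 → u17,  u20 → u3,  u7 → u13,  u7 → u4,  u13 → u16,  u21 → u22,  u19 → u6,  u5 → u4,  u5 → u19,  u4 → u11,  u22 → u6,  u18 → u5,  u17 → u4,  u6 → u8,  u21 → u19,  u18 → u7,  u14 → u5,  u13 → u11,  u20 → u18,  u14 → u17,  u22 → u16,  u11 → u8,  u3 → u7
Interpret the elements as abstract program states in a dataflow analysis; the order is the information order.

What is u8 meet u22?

u22

Common lower bounds of {u8, u22}: u18, u20, u21, u22.
The greatest among these is u22.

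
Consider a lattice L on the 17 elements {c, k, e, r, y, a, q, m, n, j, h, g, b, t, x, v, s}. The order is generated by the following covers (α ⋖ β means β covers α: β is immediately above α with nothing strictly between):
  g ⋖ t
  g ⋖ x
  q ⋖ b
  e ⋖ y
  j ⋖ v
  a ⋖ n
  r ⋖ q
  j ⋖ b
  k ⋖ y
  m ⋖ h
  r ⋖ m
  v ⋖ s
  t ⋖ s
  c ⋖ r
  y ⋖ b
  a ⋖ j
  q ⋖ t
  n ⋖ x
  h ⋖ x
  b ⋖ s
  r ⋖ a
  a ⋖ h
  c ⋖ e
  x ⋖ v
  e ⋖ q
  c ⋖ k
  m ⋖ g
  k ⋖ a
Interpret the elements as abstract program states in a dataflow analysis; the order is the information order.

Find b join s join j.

Common upper bounds of {b, s, j}: s.
The least among these is s.

s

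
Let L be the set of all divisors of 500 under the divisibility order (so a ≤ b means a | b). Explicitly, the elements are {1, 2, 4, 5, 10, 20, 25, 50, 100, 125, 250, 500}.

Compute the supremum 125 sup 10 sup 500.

500

Common upper bounds of {125, 10, 500}: 500.
The least among these is 500.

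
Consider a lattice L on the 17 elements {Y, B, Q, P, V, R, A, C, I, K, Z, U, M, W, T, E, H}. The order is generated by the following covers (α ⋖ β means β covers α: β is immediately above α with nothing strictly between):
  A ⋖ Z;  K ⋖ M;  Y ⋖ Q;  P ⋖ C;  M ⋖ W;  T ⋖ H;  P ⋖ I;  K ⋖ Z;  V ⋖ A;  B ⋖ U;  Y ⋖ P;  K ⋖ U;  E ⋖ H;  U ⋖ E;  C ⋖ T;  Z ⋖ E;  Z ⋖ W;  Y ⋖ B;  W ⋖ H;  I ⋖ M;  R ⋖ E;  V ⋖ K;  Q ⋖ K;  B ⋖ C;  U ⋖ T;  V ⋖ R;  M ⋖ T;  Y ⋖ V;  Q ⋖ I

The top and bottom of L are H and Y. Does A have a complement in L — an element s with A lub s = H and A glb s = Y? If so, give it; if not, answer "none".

Need s with A ∨ s = H and A ∧ s = Y.
Checking each element gives: C.

C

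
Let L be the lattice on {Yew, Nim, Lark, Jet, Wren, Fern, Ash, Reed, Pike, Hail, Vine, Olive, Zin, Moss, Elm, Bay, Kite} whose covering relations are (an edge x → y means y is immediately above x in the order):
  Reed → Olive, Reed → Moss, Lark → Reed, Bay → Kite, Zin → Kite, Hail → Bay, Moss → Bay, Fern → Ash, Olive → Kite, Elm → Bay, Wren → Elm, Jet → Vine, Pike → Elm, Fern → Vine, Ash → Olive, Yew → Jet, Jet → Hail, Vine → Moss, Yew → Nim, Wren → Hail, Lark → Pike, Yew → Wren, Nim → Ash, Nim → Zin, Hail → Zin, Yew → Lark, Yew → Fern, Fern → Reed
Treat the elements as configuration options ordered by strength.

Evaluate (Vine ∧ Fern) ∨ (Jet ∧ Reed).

Fern

Vine ∧ Fern = Fern
Jet ∧ Reed = Yew
Fern ∨ Yew = Fern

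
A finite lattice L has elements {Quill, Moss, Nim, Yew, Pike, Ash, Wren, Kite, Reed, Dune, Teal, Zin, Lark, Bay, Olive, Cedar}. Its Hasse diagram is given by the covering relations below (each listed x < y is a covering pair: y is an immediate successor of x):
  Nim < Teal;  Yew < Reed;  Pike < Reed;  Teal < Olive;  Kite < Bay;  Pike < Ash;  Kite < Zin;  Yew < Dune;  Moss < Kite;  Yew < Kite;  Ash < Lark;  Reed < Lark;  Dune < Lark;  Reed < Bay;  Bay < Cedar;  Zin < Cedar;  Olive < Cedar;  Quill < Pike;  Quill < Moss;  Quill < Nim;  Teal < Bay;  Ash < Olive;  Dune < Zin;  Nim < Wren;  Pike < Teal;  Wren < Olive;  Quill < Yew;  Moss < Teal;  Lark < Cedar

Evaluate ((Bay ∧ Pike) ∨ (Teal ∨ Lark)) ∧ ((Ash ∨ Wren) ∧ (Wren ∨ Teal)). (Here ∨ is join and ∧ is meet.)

Olive

Bay ∧ Pike = Pike
Teal ∨ Lark = Cedar
Pike ∨ Cedar = Cedar
Ash ∨ Wren = Olive
Wren ∨ Teal = Olive
Olive ∧ Olive = Olive
Cedar ∧ Olive = Olive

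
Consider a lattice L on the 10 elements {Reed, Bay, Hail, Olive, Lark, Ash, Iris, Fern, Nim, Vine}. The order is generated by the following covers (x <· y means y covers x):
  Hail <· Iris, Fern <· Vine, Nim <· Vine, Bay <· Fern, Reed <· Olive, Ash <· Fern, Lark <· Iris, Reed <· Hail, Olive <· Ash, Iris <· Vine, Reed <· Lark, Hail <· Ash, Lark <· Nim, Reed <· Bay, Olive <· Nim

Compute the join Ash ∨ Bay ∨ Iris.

Vine

Common upper bounds of {Ash, Bay, Iris}: Vine.
The least among these is Vine.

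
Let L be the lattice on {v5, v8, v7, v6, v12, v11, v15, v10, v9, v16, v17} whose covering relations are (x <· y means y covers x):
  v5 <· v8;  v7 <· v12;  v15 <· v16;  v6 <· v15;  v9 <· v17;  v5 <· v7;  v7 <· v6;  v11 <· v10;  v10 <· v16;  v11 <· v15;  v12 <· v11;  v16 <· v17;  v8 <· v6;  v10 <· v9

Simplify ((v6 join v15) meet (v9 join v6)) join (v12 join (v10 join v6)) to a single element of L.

v6 ∨ v15 = v15
v9 ∨ v6 = v17
v15 ∧ v17 = v15
v10 ∨ v6 = v16
v12 ∨ v16 = v16
v15 ∨ v16 = v16

v16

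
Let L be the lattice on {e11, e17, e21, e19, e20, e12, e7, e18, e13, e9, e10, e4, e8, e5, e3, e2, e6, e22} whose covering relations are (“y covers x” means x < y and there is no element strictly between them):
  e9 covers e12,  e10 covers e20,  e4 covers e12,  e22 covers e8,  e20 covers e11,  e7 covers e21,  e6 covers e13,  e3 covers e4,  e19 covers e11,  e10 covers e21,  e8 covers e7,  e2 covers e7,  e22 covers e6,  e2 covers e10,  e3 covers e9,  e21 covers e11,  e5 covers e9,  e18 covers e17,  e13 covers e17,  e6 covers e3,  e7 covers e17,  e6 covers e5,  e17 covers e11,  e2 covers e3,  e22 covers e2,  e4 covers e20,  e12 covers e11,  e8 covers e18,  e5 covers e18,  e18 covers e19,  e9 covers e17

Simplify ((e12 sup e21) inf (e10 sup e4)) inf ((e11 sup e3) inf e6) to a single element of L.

e3

e12 ∨ e21 = e2
e10 ∨ e4 = e2
e2 ∧ e2 = e2
e11 ∨ e3 = e3
e3 ∧ e6 = e3
e2 ∧ e3 = e3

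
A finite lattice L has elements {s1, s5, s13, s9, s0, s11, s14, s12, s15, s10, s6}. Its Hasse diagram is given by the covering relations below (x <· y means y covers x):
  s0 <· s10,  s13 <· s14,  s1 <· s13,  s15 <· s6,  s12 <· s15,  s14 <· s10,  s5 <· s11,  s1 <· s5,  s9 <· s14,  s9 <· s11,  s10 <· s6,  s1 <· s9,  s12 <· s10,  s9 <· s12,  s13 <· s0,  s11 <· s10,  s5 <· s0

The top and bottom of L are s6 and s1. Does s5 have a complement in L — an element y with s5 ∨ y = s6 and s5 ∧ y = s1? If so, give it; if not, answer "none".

Need y with s5 ∨ y = s6 and s5 ∧ y = s1.
Checking each element gives: s15.

s15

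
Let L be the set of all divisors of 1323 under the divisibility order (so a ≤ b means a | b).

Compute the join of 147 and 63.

441

In the divisibility order, the join is the least common multiple: lcm(147, 63) = 441.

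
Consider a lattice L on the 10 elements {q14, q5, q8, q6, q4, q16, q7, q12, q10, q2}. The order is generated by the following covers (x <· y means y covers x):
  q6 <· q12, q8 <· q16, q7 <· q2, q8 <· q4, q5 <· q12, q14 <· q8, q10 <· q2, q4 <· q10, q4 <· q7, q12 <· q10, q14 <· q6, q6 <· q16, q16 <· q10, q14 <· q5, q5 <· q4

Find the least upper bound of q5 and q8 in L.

Common upper bounds of {q5, q8}: q10, q2, q4, q7.
The least among these is q4.

q4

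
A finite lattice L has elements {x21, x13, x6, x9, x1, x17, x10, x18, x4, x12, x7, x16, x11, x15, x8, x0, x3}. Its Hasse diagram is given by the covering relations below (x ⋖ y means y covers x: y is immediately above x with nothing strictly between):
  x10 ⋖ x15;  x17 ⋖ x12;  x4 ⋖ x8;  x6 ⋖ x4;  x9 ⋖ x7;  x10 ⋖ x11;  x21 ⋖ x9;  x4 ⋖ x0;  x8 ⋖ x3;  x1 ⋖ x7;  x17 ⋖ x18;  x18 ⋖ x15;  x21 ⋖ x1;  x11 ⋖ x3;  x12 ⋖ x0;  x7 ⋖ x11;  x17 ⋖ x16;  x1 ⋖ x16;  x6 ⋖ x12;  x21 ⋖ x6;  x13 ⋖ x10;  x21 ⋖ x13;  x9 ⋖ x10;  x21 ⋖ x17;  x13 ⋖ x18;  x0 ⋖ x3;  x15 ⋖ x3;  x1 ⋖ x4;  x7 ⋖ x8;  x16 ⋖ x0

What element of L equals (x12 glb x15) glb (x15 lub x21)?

x17

x12 ∧ x15 = x17
x15 ∨ x21 = x15
x17 ∧ x15 = x17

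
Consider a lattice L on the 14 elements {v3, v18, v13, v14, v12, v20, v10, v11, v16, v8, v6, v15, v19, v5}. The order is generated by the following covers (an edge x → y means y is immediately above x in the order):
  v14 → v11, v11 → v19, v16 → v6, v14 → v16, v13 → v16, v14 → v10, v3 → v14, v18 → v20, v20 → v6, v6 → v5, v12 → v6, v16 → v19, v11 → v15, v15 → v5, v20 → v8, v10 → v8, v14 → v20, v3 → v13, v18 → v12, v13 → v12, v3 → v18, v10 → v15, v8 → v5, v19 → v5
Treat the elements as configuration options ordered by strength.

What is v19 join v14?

v19

Common upper bounds of {v19, v14}: v19, v5.
The least among these is v19.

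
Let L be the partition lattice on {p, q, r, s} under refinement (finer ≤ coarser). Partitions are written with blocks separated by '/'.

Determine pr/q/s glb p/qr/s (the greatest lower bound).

p/q/r/s

The meet (common refinement) of pr/q/s and p/qr/s intersects blocks pairwise, giving p/q/r/s.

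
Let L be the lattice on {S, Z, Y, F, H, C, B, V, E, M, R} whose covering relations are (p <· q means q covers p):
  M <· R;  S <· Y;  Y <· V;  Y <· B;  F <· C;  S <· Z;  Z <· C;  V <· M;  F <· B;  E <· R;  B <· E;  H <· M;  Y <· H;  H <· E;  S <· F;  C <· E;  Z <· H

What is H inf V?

Common lower bounds of {H, V}: S, Y.
The greatest among these is Y.

Y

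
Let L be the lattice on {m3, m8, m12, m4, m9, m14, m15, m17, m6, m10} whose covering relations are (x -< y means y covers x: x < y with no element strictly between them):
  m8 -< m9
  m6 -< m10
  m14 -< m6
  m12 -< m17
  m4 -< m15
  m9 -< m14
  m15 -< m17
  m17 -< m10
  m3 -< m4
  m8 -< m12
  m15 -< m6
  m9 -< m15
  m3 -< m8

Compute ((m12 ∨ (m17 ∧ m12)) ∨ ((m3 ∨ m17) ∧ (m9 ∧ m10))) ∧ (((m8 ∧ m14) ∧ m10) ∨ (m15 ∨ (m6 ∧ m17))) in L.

m15

m17 ∧ m12 = m12
m12 ∨ m12 = m12
m3 ∨ m17 = m17
m9 ∧ m10 = m9
m17 ∧ m9 = m9
m12 ∨ m9 = m17
m8 ∧ m14 = m8
m8 ∧ m10 = m8
m6 ∧ m17 = m15
m15 ∨ m15 = m15
m8 ∨ m15 = m15
m17 ∧ m15 = m15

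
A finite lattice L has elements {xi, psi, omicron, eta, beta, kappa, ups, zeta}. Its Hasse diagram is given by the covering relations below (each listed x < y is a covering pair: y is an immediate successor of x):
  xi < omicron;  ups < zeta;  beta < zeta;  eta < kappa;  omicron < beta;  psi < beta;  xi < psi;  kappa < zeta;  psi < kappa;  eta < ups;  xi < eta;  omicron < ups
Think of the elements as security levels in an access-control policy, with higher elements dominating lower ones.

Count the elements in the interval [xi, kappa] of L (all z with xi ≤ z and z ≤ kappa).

4

The interval [xi, kappa] = {eta, kappa, psi, xi}, which has 4 elements.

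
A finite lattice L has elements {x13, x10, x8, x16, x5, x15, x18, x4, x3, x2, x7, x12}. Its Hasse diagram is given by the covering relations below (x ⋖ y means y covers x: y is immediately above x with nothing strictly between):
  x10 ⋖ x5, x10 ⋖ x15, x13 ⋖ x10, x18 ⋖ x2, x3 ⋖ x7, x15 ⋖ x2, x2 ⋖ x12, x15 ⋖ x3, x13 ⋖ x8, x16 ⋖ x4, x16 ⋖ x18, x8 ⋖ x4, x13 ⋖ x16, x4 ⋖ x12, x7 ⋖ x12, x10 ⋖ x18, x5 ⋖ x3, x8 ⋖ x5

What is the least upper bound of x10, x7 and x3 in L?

Common upper bounds of {x10, x7, x3}: x12, x7.
The least among these is x7.

x7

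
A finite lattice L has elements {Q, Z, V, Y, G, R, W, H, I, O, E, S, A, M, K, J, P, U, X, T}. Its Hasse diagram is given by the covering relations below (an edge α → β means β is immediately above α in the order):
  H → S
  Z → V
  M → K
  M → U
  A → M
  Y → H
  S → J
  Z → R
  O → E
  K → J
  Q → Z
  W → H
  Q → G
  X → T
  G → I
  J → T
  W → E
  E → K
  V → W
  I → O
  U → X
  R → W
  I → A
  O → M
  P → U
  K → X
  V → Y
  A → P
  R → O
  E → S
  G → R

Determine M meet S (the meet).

O

Common lower bounds of {M, S}: G, I, O, Q, R, Z.
The greatest among these is O.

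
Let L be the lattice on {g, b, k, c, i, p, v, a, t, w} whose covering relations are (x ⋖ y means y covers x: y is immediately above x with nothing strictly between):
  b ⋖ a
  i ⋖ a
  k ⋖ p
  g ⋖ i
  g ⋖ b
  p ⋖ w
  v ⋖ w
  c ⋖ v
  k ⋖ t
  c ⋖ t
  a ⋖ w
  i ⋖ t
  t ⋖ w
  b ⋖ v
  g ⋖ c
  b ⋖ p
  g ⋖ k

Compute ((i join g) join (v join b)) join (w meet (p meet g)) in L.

w

i ∨ g = i
v ∨ b = v
i ∨ v = w
p ∧ g = g
w ∧ g = g
w ∨ g = w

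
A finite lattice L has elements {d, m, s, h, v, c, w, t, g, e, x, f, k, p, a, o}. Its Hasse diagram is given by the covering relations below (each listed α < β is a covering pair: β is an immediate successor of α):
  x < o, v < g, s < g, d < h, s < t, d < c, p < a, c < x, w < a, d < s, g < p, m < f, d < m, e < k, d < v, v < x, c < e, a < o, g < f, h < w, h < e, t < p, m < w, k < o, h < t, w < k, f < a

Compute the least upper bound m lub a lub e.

o

Common upper bounds of {m, a, e}: o.
The least among these is o.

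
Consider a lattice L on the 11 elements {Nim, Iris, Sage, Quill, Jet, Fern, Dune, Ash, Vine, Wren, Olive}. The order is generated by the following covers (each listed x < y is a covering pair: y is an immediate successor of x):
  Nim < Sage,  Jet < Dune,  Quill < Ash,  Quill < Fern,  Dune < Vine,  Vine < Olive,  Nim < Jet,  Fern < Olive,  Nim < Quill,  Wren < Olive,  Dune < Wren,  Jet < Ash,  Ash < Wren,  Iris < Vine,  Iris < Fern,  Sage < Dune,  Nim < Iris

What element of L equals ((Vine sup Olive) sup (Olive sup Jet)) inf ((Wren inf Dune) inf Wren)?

Vine ∨ Olive = Olive
Olive ∨ Jet = Olive
Olive ∨ Olive = Olive
Wren ∧ Dune = Dune
Dune ∧ Wren = Dune
Olive ∧ Dune = Dune

Dune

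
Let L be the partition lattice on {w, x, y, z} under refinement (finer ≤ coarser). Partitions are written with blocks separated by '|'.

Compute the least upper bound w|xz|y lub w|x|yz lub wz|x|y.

The join of w|xz|y, w|x|yz, wz|x|y merges any blocks that overlap across the partitions, giving wxyz.

wxyz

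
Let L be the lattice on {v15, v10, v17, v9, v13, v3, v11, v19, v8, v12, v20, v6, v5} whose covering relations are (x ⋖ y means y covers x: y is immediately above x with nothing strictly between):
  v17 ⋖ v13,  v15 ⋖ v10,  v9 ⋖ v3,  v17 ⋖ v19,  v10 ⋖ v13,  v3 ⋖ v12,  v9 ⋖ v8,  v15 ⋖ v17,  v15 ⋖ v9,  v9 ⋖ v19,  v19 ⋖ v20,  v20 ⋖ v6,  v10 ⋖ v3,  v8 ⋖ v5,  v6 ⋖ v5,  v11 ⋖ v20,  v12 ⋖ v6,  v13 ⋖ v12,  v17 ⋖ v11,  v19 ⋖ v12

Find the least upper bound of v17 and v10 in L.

Common upper bounds of {v17, v10}: v12, v13, v5, v6.
The least among these is v13.

v13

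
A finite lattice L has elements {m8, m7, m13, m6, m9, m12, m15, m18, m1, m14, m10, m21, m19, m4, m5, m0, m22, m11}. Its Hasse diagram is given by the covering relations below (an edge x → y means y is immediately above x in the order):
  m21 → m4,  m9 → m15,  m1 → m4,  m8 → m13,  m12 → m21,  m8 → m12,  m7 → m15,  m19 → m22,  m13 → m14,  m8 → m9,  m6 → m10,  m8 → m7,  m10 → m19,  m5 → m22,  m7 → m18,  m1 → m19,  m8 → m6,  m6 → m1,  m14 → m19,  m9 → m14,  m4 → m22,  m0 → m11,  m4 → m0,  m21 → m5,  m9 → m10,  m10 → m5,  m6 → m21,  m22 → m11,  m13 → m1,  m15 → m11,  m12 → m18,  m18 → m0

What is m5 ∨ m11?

m11

Common upper bounds of {m5, m11}: m11.
The least among these is m11.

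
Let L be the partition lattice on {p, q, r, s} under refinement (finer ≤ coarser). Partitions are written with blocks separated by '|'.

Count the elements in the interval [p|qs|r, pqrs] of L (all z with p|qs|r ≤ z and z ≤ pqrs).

5

The interval [p|qs|r, pqrs] = {pqrs, pqs|r, pr|qs, p|qrs, p|qs|r}, which has 5 elements.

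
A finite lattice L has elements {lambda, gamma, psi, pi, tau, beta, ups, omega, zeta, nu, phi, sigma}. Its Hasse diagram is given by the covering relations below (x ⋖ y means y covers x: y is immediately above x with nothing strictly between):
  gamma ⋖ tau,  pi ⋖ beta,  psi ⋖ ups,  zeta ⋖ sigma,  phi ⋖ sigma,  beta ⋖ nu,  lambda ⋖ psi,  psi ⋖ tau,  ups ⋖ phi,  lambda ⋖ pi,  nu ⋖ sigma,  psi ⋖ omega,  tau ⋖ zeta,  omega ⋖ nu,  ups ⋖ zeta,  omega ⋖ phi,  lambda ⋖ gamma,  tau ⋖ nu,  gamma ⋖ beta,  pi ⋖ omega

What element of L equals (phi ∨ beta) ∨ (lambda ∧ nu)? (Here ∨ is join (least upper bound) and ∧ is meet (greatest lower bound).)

phi ∨ beta = sigma
lambda ∧ nu = lambda
sigma ∨ lambda = sigma

sigma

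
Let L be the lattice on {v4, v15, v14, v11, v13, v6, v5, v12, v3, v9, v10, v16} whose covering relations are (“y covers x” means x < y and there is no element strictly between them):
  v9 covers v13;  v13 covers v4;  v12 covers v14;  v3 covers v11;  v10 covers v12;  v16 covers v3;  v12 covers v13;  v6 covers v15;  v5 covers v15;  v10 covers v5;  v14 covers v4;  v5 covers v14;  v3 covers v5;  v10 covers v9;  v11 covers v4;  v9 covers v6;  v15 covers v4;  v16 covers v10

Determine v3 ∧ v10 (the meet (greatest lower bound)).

v5

Common lower bounds of {v3, v10}: v14, v15, v4, v5.
The greatest among these is v5.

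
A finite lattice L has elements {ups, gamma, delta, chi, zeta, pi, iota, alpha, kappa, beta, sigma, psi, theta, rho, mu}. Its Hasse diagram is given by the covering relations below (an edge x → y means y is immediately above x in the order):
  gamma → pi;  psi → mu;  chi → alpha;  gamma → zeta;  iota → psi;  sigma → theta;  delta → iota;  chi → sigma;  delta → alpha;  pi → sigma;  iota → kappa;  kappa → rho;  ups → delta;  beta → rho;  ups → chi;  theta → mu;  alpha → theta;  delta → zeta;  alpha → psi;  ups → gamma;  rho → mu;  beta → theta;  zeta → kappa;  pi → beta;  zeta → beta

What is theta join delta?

Common upper bounds of {theta, delta}: mu, theta.
The least among these is theta.

theta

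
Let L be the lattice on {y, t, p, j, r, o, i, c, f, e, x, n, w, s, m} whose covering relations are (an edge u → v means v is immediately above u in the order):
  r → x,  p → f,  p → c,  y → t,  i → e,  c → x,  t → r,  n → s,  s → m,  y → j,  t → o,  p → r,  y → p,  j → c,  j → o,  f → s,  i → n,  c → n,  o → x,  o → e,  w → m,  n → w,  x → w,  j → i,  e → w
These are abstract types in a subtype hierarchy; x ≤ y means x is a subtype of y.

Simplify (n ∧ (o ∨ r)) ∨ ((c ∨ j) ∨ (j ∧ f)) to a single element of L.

c

o ∨ r = x
n ∧ x = c
c ∨ j = c
j ∧ f = y
c ∨ y = c
c ∨ c = c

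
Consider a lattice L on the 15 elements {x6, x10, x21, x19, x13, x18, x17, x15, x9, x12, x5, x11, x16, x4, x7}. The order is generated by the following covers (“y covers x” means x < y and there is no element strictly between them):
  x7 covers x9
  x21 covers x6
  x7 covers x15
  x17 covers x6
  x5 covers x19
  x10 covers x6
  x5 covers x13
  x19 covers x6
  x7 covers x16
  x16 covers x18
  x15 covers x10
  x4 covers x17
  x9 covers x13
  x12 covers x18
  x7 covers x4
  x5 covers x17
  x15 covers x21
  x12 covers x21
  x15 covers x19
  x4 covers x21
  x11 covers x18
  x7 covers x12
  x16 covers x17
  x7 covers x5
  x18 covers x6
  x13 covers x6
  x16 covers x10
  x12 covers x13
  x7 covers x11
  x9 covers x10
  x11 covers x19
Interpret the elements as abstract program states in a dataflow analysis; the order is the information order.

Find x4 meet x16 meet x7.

x17

Common lower bounds of {x4, x16, x7}: x17, x6.
The greatest among these is x17.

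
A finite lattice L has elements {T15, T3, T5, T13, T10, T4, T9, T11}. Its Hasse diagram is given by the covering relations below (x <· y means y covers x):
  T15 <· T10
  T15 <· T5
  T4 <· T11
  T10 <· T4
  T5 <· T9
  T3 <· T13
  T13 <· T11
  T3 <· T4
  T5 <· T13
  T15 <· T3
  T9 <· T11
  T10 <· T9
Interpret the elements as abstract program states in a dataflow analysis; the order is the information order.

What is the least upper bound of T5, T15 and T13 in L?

T13

Common upper bounds of {T5, T15, T13}: T11, T13.
The least among these is T13.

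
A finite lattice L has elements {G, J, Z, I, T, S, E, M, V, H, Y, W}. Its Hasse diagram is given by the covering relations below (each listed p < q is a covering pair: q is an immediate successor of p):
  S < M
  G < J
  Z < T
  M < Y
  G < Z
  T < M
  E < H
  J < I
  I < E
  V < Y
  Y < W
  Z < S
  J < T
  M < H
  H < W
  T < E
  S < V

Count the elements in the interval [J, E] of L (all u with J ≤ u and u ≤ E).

4

The interval [J, E] = {E, I, J, T}, which has 4 elements.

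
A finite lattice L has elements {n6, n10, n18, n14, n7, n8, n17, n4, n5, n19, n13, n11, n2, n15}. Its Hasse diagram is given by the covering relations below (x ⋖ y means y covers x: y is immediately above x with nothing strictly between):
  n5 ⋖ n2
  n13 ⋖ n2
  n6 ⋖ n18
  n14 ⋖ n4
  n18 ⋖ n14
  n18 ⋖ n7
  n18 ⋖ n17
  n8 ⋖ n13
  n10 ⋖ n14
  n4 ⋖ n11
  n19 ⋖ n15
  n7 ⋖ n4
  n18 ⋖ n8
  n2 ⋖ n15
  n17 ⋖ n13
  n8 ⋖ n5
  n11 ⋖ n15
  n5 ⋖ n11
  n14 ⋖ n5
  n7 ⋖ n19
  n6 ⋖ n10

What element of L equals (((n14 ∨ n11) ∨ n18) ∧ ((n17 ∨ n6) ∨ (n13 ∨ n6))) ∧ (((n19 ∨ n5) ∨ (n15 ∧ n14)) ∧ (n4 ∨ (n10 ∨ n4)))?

n14 ∨ n11 = n11
n11 ∨ n18 = n11
n17 ∨ n6 = n17
n13 ∨ n6 = n13
n17 ∨ n13 = n13
n11 ∧ n13 = n8
n19 ∨ n5 = n15
n15 ∧ n14 = n14
n15 ∨ n14 = n15
n10 ∨ n4 = n4
n4 ∨ n4 = n4
n15 ∧ n4 = n4
n8 ∧ n4 = n18

n18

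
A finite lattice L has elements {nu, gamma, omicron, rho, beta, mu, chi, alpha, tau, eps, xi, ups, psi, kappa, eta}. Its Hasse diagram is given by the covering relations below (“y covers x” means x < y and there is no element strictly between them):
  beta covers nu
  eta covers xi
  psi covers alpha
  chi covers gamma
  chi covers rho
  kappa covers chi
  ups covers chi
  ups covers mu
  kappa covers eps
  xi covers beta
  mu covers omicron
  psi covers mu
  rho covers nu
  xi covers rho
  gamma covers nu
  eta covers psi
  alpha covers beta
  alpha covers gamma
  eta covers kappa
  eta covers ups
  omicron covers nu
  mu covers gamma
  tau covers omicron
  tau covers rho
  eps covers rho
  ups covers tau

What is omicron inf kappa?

nu

Common lower bounds of {omicron, kappa}: nu.
The greatest among these is nu.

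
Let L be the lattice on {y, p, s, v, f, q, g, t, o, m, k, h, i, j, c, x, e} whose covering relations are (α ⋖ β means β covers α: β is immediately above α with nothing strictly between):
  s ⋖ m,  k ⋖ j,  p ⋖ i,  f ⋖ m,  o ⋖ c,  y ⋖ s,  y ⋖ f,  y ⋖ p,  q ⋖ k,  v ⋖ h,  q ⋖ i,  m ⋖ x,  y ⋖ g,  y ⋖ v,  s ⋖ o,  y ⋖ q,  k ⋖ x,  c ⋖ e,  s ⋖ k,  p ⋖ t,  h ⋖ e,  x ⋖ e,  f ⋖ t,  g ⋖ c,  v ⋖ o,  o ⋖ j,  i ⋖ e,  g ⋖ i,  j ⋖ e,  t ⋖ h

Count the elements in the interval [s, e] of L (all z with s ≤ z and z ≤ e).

The interval [s, e] = {c, e, j, k, m, o, s, x}, which has 8 elements.

8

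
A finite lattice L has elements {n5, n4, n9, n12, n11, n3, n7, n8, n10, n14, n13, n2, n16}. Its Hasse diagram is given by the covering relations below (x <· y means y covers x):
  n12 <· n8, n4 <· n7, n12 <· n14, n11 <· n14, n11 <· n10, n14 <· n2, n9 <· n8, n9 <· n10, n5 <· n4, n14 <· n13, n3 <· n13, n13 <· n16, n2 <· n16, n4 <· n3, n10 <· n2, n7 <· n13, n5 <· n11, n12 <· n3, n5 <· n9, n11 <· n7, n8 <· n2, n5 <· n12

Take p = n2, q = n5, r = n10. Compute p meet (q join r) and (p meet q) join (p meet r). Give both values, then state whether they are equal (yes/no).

q join r = n10, so p meet (q join r) = n2 meet n10 = n10.
p meet q = n5 and p meet r = n10, so (p meet q) join (p meet r) = n5 join n10 = n10.
Equal: yes.

n10; n10; yes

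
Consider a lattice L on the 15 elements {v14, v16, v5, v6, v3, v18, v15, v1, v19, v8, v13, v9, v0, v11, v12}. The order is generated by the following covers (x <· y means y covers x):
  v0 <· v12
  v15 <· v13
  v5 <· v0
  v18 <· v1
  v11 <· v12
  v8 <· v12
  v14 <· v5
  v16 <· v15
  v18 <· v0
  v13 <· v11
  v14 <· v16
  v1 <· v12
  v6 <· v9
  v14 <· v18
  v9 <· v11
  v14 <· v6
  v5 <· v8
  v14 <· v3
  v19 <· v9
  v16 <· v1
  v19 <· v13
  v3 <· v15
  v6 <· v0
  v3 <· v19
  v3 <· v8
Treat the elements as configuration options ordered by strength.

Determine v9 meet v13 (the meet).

Common lower bounds of {v9, v13}: v14, v19, v3.
The greatest among these is v19.

v19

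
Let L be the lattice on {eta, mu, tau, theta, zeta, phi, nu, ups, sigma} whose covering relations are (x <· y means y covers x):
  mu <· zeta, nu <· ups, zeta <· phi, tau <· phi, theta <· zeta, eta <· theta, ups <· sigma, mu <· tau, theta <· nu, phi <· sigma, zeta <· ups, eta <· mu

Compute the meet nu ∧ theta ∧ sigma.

theta

Common lower bounds of {nu, theta, sigma}: eta, theta.
The greatest among these is theta.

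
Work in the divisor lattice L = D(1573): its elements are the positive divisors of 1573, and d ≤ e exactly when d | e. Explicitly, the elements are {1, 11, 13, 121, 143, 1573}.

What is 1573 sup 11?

1573

Common upper bounds of {1573, 11}: 1573.
The least among these is 1573.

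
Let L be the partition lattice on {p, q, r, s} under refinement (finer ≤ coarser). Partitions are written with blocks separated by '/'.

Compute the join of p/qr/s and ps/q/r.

ps/qr

The join of p/qr/s and ps/q/r merges any blocks that overlap across the partitions, giving ps/qr.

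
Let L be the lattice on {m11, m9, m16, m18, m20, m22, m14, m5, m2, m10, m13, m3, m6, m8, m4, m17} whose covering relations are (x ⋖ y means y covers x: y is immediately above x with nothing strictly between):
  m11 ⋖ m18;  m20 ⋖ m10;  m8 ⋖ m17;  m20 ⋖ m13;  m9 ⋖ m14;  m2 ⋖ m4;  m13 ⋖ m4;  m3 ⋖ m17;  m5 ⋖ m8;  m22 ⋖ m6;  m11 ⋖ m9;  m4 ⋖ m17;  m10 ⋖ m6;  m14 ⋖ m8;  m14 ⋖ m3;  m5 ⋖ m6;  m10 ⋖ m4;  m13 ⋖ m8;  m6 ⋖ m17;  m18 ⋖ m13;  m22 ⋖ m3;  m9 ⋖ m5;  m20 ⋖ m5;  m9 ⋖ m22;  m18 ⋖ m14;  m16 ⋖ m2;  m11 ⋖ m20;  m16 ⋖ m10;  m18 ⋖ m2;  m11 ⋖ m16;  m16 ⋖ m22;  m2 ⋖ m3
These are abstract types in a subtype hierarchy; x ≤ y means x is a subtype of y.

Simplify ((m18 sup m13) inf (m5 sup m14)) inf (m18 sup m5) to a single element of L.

m13

m18 ∨ m13 = m13
m5 ∨ m14 = m8
m13 ∧ m8 = m13
m18 ∨ m5 = m8
m13 ∧ m8 = m13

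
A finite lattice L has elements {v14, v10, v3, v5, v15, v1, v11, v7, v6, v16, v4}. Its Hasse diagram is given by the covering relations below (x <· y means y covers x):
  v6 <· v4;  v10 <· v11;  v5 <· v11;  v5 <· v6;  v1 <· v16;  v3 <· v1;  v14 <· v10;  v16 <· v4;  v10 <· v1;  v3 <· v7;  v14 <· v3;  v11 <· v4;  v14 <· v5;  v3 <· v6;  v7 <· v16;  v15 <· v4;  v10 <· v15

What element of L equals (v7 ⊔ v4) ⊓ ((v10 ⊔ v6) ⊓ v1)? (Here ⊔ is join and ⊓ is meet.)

v1

v7 ∨ v4 = v4
v10 ∨ v6 = v4
v4 ∧ v1 = v1
v4 ∧ v1 = v1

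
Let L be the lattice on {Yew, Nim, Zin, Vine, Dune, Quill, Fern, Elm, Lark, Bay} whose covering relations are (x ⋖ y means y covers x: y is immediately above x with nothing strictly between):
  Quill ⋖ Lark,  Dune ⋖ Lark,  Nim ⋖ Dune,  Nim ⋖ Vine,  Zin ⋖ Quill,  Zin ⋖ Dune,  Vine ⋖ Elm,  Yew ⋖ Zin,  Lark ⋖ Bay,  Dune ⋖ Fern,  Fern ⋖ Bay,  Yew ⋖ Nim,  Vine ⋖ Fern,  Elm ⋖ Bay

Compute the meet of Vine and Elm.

Vine

Common lower bounds of {Vine, Elm}: Nim, Vine, Yew.
The greatest among these is Vine.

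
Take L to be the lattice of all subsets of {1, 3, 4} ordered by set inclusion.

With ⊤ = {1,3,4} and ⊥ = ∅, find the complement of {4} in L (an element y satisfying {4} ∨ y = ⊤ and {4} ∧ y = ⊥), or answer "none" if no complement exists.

Need y with {4} ∨ y = {1,3,4} and {4} ∧ y = ∅.
Checking each element gives: {1,3}.

{1,3}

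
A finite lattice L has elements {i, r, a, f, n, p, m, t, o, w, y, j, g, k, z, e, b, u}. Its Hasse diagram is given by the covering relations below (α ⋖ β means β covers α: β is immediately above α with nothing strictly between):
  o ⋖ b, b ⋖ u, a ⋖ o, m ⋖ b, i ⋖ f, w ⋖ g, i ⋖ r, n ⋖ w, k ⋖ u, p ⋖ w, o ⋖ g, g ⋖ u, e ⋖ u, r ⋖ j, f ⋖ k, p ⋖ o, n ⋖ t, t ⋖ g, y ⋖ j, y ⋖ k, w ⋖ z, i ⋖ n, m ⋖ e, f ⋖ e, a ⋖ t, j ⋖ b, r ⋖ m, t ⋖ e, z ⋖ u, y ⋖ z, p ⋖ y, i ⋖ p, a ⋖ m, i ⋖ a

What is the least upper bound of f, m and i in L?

e

Common upper bounds of {f, m, i}: e, u.
The least among these is e.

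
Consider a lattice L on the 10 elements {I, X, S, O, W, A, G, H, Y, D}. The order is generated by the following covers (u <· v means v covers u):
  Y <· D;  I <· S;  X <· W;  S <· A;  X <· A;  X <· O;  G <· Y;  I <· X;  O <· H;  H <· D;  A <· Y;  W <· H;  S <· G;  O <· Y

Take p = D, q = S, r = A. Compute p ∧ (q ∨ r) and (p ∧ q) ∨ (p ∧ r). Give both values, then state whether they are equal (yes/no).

A; A; yes

q ∨ r = A, so p ∧ (q ∨ r) = D ∧ A = A.
p ∧ q = S and p ∧ r = A, so (p ∧ q) ∨ (p ∧ r) = S ∨ A = A.
Equal: yes.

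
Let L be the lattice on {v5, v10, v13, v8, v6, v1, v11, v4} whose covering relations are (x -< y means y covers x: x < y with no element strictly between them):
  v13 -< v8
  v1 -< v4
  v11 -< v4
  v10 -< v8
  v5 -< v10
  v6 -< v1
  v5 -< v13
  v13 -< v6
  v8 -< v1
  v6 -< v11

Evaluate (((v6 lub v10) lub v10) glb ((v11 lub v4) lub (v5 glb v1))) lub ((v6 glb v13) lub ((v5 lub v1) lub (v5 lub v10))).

v6 ∨ v10 = v1
v1 ∨ v10 = v1
v11 ∨ v4 = v4
v5 ∧ v1 = v5
v4 ∨ v5 = v4
v1 ∧ v4 = v1
v6 ∧ v13 = v13
v5 ∨ v1 = v1
v5 ∨ v10 = v10
v1 ∨ v10 = v1
v13 ∨ v1 = v1
v1 ∨ v1 = v1

v1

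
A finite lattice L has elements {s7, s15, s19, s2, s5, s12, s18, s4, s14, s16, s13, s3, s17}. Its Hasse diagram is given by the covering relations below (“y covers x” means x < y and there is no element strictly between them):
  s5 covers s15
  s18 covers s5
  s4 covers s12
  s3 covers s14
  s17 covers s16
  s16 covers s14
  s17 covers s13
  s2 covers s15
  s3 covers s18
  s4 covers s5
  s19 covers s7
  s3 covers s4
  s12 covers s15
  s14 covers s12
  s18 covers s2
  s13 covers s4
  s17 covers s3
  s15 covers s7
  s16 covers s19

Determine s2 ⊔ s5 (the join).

Common upper bounds of {s2, s5}: s17, s18, s3.
The least among these is s18.

s18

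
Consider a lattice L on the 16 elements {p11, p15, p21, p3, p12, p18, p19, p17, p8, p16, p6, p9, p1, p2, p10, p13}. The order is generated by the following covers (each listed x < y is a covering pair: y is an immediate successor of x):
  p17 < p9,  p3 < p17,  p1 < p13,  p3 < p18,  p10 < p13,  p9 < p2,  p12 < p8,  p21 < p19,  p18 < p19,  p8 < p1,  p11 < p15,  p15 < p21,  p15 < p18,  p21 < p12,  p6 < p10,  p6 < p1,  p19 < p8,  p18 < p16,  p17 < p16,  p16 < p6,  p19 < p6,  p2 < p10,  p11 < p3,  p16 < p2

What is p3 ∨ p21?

Common upper bounds of {p3, p21}: p1, p10, p13, p19, p6, p8.
The least among these is p19.

p19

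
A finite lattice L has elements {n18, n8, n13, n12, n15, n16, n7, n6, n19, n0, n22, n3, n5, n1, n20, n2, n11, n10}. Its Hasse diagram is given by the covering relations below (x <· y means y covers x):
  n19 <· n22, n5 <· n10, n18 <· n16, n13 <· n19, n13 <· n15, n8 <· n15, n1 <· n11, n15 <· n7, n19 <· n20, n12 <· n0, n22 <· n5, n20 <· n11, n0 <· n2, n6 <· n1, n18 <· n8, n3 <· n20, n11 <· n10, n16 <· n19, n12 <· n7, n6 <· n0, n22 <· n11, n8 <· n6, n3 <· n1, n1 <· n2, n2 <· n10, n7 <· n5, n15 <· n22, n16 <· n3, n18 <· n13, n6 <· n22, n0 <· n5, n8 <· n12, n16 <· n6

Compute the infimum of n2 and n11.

Common lower bounds of {n2, n11}: n1, n16, n18, n3, n6, n8.
The greatest among these is n1.

n1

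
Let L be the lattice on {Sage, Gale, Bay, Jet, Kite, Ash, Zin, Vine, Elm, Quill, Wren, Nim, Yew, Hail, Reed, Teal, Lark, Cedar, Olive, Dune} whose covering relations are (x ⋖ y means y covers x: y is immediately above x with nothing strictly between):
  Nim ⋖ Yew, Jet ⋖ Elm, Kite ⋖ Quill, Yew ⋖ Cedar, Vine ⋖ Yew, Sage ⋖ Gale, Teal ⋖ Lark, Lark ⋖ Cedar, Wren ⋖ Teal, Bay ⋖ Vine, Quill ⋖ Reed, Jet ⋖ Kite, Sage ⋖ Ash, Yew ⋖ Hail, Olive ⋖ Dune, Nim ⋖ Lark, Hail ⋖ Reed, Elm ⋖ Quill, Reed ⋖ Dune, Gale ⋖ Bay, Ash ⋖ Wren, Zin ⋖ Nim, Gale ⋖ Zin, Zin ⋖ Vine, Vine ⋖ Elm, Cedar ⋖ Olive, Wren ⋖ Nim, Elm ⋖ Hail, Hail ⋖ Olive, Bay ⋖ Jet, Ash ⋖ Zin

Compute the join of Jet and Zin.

Elm

Common upper bounds of {Jet, Zin}: Dune, Elm, Hail, Olive, Quill, Reed.
The least among these is Elm.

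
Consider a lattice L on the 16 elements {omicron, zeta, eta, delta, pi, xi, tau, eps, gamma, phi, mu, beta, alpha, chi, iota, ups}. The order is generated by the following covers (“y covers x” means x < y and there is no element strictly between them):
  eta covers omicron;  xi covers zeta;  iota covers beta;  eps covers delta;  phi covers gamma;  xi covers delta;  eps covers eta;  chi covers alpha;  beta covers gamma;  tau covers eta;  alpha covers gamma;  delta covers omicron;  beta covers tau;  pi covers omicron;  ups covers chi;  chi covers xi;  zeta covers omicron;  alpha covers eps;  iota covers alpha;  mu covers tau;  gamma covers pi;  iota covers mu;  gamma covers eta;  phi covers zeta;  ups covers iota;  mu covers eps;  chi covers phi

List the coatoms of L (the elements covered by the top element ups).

chi, iota

The coatoms are exactly the elements covered by ups: chi, iota.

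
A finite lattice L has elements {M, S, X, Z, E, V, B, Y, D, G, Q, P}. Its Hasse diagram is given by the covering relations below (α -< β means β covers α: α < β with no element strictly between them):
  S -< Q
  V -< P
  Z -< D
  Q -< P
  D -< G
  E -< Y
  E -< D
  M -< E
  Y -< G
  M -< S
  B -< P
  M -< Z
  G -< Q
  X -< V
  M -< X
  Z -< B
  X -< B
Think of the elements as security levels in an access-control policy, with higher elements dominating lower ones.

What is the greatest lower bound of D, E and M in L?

Common lower bounds of {D, E, M}: M.
The greatest among these is M.

M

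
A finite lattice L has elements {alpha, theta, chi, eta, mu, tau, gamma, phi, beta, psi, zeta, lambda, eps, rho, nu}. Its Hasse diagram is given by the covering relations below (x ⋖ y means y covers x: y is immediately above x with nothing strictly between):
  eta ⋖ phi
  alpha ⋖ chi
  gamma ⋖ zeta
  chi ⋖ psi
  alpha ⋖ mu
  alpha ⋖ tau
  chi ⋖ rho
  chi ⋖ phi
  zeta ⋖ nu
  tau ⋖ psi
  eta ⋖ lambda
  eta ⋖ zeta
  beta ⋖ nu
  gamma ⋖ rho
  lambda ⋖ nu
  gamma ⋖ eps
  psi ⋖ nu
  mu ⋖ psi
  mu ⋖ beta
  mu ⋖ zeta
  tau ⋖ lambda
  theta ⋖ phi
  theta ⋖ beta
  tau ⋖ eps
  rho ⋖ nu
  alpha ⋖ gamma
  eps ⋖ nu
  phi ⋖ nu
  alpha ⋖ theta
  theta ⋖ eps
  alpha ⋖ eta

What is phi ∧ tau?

alpha

Common lower bounds of {phi, tau}: alpha.
The greatest among these is alpha.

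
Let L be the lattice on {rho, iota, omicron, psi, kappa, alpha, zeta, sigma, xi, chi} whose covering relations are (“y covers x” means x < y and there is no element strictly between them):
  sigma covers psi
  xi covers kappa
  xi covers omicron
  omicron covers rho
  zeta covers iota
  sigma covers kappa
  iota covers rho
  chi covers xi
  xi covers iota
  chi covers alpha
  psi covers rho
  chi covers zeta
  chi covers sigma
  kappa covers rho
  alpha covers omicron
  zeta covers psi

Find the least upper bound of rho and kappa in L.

kappa

Common upper bounds of {rho, kappa}: chi, kappa, sigma, xi.
The least among these is kappa.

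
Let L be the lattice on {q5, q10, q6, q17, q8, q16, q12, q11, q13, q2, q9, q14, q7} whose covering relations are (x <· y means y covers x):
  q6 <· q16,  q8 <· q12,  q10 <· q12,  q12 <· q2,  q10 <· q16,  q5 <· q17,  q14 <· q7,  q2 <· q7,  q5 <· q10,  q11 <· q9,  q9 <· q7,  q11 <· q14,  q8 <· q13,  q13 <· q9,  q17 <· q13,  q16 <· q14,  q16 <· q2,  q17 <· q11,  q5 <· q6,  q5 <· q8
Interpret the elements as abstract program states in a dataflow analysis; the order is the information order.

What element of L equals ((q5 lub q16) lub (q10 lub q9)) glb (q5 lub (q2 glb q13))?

q5 ∨ q16 = q16
q10 ∨ q9 = q7
q16 ∨ q7 = q7
q2 ∧ q13 = q8
q5 ∨ q8 = q8
q7 ∧ q8 = q8

q8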